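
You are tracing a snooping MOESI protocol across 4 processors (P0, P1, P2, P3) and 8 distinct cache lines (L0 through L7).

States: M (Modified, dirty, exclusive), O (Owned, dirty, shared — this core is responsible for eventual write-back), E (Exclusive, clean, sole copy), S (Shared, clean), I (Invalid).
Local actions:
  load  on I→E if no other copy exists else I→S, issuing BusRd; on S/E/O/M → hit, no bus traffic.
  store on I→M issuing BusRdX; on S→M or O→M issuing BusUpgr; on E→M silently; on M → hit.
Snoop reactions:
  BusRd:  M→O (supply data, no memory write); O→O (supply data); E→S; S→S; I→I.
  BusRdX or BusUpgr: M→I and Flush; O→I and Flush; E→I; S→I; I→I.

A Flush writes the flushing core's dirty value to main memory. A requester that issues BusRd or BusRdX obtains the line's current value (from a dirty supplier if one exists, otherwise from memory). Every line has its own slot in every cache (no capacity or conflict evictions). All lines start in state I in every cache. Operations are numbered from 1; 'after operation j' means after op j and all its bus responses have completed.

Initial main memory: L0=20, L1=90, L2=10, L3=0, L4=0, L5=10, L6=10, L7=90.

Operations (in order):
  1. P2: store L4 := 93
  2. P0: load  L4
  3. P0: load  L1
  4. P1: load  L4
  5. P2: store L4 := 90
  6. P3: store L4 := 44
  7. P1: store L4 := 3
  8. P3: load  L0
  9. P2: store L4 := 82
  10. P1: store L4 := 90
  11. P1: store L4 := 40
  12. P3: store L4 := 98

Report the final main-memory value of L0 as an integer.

memory[L0] = 20

[1] P2: store L4 := 93 | P0:I, P1:I, P2:M(93), P3:I | bus: BusRdX
[2] P0: load  L4 | P0:S(93), P1:I, P2:O(93), P3:I | bus: BusRd
[3] P0: load  L1 | P0:E(90), P1:I, P2:I, P3:I | bus: BusRd
[4] P1: load  L4 | P0:S(93), P1:S(93), P2:O(93), P3:I | bus: BusRd
[5] P2: store L4 := 90 | P0:I, P1:I, P2:M(90), P3:I | bus: BusUpgr
[6] P3: store L4 := 44 | P0:I, P1:I, P2:I, P3:M(44) | bus: BusRdX,Flush
[7] P1: store L4 := 3 | P0:I, P1:M(3), P2:I, P3:I | bus: BusRdX,Flush
[8] P3: load  L0 | P0:I, P1:I, P2:I, P3:E(20) | bus: BusRd
[9] P2: store L4 := 82 | P0:I, P1:I, P2:M(82), P3:I | bus: BusRdX,Flush
[10] P1: store L4 := 90 | P0:I, P1:M(90), P2:I, P3:I | bus: BusRdX,Flush
[11] P1: store L4 := 40 | P0:I, P1:M(40), P2:I, P3:I | bus: none
[12] P3: store L4 := 98 | P0:I, P1:I, P2:I, P3:M(98) | bus: BusRdX,Flush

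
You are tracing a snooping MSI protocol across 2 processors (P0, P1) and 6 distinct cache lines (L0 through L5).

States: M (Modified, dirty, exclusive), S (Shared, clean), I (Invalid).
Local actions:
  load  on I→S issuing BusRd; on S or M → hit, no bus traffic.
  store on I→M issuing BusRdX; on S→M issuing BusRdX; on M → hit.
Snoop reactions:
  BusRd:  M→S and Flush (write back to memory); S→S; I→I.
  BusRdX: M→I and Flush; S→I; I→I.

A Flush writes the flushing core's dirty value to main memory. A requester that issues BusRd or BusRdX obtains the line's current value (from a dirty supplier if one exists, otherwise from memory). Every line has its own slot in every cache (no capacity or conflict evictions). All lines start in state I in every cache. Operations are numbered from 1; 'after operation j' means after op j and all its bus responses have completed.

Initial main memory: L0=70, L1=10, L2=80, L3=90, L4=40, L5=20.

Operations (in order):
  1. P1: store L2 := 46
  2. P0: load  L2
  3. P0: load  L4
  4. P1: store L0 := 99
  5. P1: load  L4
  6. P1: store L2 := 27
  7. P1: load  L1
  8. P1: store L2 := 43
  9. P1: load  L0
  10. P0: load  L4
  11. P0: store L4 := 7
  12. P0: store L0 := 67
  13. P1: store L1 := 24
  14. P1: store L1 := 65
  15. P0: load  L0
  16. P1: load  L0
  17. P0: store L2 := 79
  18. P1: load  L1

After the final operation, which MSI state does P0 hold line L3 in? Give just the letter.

  op1 P1: store L2 := 46 → I/M on L2; bus BusRdX; mem=80
  op2 P0: load  L2 → S/S on L2; bus BusRd Flush; mem=46
  op3 P0: load  L4 → S/I on L4; bus BusRd; mem=40
  op4 P1: store L0 := 99 → I/M on L0; bus BusRdX; mem=70
  op5 P1: load  L4 → S/S on L4; bus BusRd; mem=40
  op6 P1: store L2 := 27 → I/M on L2; bus BusRdX; mem=46
  op7 P1: load  L1 → I/S on L1; bus BusRd; mem=10
  op8 P1: store L2 := 43 → I/M on L2; bus (none); mem=46
  op9 P1: load  L0 → I/M on L0; bus (none); mem=70
  op10 P0: load  L4 → S/S on L4; bus (none); mem=40
  op11 P0: store L4 := 7 → M/I on L4; bus BusRdX; mem=40
  op12 P0: store L0 := 67 → M/I on L0; bus BusRdX Flush; mem=99
  op13 P1: store L1 := 24 → I/M on L1; bus BusRdX; mem=10
  op14 P1: store L1 := 65 → I/M on L1; bus (none); mem=10
  op15 P0: load  L0 → M/I on L0; bus (none); mem=99
  op16 P1: load  L0 → S/S on L0; bus BusRd Flush; mem=67
  op17 P0: store L2 := 79 → M/I on L2; bus BusRdX Flush; mem=43
  op18 P1: load  L1 → I/M on L1; bus (none); mem=10

state = I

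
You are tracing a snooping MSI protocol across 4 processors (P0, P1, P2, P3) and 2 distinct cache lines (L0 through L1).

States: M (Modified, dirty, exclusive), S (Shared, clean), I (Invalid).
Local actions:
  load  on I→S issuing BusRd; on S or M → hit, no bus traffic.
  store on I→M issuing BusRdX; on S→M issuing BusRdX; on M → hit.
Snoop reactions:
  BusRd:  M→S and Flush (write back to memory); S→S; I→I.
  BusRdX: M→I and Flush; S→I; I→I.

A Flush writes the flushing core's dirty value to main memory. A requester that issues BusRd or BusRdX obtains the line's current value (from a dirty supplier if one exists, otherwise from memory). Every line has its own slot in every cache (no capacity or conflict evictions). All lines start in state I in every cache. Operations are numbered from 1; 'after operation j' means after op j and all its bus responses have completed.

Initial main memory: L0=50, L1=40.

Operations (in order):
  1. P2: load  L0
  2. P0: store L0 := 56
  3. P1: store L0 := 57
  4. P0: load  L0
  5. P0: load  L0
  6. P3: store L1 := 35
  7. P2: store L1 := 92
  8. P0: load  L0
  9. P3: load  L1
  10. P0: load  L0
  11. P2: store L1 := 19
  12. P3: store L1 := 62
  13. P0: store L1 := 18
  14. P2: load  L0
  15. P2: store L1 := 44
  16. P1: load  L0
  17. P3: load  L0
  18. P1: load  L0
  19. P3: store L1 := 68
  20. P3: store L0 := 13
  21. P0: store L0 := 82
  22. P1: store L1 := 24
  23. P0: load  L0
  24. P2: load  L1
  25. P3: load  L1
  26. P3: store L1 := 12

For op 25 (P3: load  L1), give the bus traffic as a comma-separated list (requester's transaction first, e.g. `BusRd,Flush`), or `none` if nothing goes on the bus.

bus = BusRd

step 1: P2: load  L0  ⟶  IISI  (L0)  txn=BusRd  M[L0]=50
step 2: P0: store L0 := 56  ⟶  MIII  (L0)  txn=BusRdX  M[L0]=50
step 3: P1: store L0 := 57  ⟶  IMII  (L0)  txn=BusRdX+Flush  M[L0]=56
step 4: P0: load  L0  ⟶  SSII  (L0)  txn=BusRd+Flush  M[L0]=57
step 5: P0: load  L0  ⟶  SSII  (L0)  txn=∅  M[L0]=57
step 6: P3: store L1 := 35  ⟶  IIIM  (L1)  txn=BusRdX  M[L1]=40
step 7: P2: store L1 := 92  ⟶  IIMI  (L1)  txn=BusRdX+Flush  M[L1]=35
step 8: P0: load  L0  ⟶  SSII  (L0)  txn=∅  M[L0]=57
step 9: P3: load  L1  ⟶  IISS  (L1)  txn=BusRd+Flush  M[L1]=92
step 10: P0: load  L0  ⟶  SSII  (L0)  txn=∅  M[L0]=57
step 11: P2: store L1 := 19  ⟶  IIMI  (L1)  txn=BusRdX  M[L1]=92
step 12: P3: store L1 := 62  ⟶  IIIM  (L1)  txn=BusRdX+Flush  M[L1]=19
step 13: P0: store L1 := 18  ⟶  MIII  (L1)  txn=BusRdX+Flush  M[L1]=62
step 14: P2: load  L0  ⟶  SSSI  (L0)  txn=BusRd  M[L0]=57
step 15: P2: store L1 := 44  ⟶  IIMI  (L1)  txn=BusRdX+Flush  M[L1]=18
step 16: P1: load  L0  ⟶  SSSI  (L0)  txn=∅  M[L0]=57
step 17: P3: load  L0  ⟶  SSSS  (L0)  txn=BusRd  M[L0]=57
step 18: P1: load  L0  ⟶  SSSS  (L0)  txn=∅  M[L0]=57
step 19: P3: store L1 := 68  ⟶  IIIM  (L1)  txn=BusRdX+Flush  M[L1]=44
step 20: P3: store L0 := 13  ⟶  IIIM  (L0)  txn=BusRdX  M[L0]=57
step 21: P0: store L0 := 82  ⟶  MIII  (L0)  txn=BusRdX+Flush  M[L0]=13
step 22: P1: store L1 := 24  ⟶  IMII  (L1)  txn=BusRdX+Flush  M[L1]=68
step 23: P0: load  L0  ⟶  MIII  (L0)  txn=∅  M[L0]=13
step 24: P2: load  L1  ⟶  ISSI  (L1)  txn=BusRd+Flush  M[L1]=24
step 25: P3: load  L1  ⟶  ISSS  (L1)  txn=BusRd  M[L1]=24
step 26: P3: store L1 := 12  ⟶  IIIM  (L1)  txn=BusRdX  M[L1]=24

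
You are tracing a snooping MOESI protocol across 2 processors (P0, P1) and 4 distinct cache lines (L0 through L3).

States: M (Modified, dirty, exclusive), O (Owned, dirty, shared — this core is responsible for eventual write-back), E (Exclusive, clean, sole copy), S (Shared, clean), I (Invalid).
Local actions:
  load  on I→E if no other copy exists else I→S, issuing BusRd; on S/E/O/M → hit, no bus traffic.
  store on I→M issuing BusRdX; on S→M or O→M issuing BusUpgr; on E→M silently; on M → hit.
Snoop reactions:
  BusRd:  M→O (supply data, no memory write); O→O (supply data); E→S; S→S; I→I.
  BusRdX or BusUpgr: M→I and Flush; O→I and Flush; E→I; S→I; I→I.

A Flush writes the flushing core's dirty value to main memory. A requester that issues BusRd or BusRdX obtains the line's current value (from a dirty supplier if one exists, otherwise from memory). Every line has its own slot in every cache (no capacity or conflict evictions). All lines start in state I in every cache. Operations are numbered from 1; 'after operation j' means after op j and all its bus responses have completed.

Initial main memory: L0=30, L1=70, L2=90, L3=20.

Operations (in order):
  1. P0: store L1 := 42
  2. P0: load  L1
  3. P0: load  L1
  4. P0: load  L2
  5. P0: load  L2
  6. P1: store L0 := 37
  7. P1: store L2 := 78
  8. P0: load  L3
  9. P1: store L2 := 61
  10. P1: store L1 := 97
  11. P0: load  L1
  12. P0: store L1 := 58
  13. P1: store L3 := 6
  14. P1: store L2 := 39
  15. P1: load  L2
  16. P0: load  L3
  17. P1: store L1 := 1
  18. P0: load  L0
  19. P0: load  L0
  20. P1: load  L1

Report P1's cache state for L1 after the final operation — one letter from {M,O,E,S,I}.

state = M

  op1 P0: store L1 := 42 → M/I on L1; bus BusRdX; mem=70
  op2 P0: load  L1 → M/I on L1; bus (none); mem=70
  op3 P0: load  L1 → M/I on L1; bus (none); mem=70
  op4 P0: load  L2 → E/I on L2; bus BusRd; mem=90
  op5 P0: load  L2 → E/I on L2; bus (none); mem=90
  op6 P1: store L0 := 37 → I/M on L0; bus BusRdX; mem=30
  op7 P1: store L2 := 78 → I/M on L2; bus BusRdX; mem=90
  op8 P0: load  L3 → E/I on L3; bus BusRd; mem=20
  op9 P1: store L2 := 61 → I/M on L2; bus (none); mem=90
  op10 P1: store L1 := 97 → I/M on L1; bus BusRdX Flush; mem=42
  op11 P0: load  L1 → S/O on L1; bus BusRd; mem=42
  op12 P0: store L1 := 58 → M/I on L1; bus BusUpgr Flush; mem=97
  op13 P1: store L3 := 6 → I/M on L3; bus BusRdX; mem=20
  op14 P1: store L2 := 39 → I/M on L2; bus (none); mem=90
  op15 P1: load  L2 → I/M on L2; bus (none); mem=90
  op16 P0: load  L3 → S/O on L3; bus BusRd; mem=20
  op17 P1: store L1 := 1 → I/M on L1; bus BusRdX Flush; mem=58
  op18 P0: load  L0 → S/O on L0; bus BusRd; mem=30
  op19 P0: load  L0 → S/O on L0; bus (none); mem=30
  op20 P1: load  L1 → I/M on L1; bus (none); mem=58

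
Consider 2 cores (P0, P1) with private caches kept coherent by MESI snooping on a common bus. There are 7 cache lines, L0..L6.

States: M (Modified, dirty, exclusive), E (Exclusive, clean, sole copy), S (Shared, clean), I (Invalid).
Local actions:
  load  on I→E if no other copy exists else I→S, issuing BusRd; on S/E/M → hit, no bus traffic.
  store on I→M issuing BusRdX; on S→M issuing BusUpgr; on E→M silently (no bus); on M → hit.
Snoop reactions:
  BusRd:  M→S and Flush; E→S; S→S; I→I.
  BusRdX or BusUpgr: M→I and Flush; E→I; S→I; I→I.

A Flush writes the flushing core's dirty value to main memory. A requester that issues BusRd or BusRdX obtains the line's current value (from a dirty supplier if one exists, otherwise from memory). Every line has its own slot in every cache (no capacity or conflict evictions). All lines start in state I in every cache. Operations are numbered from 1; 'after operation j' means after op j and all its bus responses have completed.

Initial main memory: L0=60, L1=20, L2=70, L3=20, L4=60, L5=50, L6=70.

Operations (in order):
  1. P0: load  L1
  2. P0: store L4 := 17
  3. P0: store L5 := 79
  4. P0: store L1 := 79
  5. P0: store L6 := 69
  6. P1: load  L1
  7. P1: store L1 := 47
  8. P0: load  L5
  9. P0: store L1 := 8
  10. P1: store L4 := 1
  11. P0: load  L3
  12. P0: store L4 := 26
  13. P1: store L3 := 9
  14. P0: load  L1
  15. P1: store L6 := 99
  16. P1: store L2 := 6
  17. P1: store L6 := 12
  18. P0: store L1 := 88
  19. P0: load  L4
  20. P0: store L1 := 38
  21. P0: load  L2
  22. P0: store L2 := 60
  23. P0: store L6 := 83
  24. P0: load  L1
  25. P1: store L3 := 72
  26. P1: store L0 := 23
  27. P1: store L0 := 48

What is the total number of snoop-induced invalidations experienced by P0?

invalidations = 4

[1] P0: load  L1 | P0:E(20), P1:I | bus: BusRd
[2] P0: store L4 := 17 | P0:M(17), P1:I | bus: BusRdX
[3] P0: store L5 := 79 | P0:M(79), P1:I | bus: BusRdX
[4] P0: store L1 := 79 | P0:M(79), P1:I | bus: none
[5] P0: store L6 := 69 | P0:M(69), P1:I | bus: BusRdX
[6] P1: load  L1 | P0:S(79), P1:S(79) | bus: BusRd,Flush
[7] P1: store L1 := 47 | P0:I, P1:M(47) | bus: BusUpgr
[8] P0: load  L5 | P0:M(79), P1:I | bus: none
[9] P0: store L1 := 8 | P0:M(8), P1:I | bus: BusRdX,Flush
[10] P1: store L4 := 1 | P0:I, P1:M(1) | bus: BusRdX,Flush
[11] P0: load  L3 | P0:E(20), P1:I | bus: BusRd
[12] P0: store L4 := 26 | P0:M(26), P1:I | bus: BusRdX,Flush
[13] P1: store L3 := 9 | P0:I, P1:M(9) | bus: BusRdX
[14] P0: load  L1 | P0:M(8), P1:I | bus: none
[15] P1: store L6 := 99 | P0:I, P1:M(99) | bus: BusRdX,Flush
[16] P1: store L2 := 6 | P0:I, P1:M(6) | bus: BusRdX
[17] P1: store L6 := 12 | P0:I, P1:M(12) | bus: none
[18] P0: store L1 := 88 | P0:M(88), P1:I | bus: none
[19] P0: load  L4 | P0:M(26), P1:I | bus: none
[20] P0: store L1 := 38 | P0:M(38), P1:I | bus: none
[21] P0: load  L2 | P0:S(6), P1:S(6) | bus: BusRd,Flush
[22] P0: store L2 := 60 | P0:M(60), P1:I | bus: BusUpgr
[23] P0: store L6 := 83 | P0:M(83), P1:I | bus: BusRdX,Flush
[24] P0: load  L1 | P0:M(38), P1:I | bus: none
[25] P1: store L3 := 72 | P0:I, P1:M(72) | bus: none
[26] P1: store L0 := 23 | P0:I, P1:M(23) | bus: BusRdX
[27] P1: store L0 := 48 | P0:I, P1:M(48) | bus: none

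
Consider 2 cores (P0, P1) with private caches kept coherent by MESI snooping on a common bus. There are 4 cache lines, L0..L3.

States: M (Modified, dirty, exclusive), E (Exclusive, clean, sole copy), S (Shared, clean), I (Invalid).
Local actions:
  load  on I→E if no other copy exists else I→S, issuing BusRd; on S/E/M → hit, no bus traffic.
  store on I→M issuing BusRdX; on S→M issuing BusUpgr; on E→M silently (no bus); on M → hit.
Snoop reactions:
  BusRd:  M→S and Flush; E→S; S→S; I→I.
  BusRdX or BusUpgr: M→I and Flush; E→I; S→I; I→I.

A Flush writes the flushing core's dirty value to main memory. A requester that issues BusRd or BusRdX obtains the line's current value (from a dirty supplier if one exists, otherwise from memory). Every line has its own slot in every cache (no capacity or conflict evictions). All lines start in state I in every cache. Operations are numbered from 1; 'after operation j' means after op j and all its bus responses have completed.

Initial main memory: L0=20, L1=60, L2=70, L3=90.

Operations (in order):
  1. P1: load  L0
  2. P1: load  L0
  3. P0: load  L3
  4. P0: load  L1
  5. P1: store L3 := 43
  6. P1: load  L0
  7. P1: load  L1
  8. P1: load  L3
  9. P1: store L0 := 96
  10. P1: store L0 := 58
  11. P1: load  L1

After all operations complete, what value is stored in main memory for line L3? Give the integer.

memory[L3] = 90

step 1: P1: load  L0  ⟶  IE  (L0)  txn=BusRd  M[L0]=20
step 2: P1: load  L0  ⟶  IE  (L0)  txn=∅  M[L0]=20
step 3: P0: load  L3  ⟶  EI  (L3)  txn=BusRd  M[L3]=90
step 4: P0: load  L1  ⟶  EI  (L1)  txn=BusRd  M[L1]=60
step 5: P1: store L3 := 43  ⟶  IM  (L3)  txn=BusRdX  M[L3]=90
step 6: P1: load  L0  ⟶  IE  (L0)  txn=∅  M[L0]=20
step 7: P1: load  L1  ⟶  SS  (L1)  txn=BusRd  M[L1]=60
step 8: P1: load  L3  ⟶  IM  (L3)  txn=∅  M[L3]=90
step 9: P1: store L0 := 96  ⟶  IM  (L0)  txn=∅  M[L0]=20
step 10: P1: store L0 := 58  ⟶  IM  (L0)  txn=∅  M[L0]=20
step 11: P1: load  L1  ⟶  SS  (L1)  txn=∅  M[L1]=60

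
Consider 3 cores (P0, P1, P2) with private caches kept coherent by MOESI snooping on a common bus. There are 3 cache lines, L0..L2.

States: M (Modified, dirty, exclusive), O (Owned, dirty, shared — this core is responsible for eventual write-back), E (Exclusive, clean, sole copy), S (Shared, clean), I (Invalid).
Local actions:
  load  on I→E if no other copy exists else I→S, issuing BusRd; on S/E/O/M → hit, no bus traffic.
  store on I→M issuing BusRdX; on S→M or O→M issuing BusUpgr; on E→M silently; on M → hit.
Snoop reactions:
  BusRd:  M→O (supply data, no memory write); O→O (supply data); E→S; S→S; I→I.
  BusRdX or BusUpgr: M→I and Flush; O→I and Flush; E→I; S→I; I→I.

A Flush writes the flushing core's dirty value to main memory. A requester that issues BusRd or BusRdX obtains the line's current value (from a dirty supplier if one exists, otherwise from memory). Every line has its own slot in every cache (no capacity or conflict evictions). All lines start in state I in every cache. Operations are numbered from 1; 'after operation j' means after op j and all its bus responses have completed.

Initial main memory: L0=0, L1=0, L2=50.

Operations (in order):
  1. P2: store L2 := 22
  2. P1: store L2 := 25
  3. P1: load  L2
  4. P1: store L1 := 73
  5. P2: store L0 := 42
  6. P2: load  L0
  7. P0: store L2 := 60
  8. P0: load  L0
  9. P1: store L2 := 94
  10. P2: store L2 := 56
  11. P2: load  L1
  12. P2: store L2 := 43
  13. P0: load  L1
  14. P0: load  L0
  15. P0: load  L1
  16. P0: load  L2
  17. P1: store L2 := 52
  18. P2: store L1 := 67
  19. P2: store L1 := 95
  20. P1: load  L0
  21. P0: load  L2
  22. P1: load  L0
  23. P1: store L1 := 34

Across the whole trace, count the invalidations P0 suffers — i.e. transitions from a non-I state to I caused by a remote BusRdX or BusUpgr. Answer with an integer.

  op1 P2: store L2 := 22 → I/I/M on L2; bus BusRdX; mem=50
  op2 P1: store L2 := 25 → I/M/I on L2; bus BusRdX Flush; mem=22
  op3 P1: load  L2 → I/M/I on L2; bus (none); mem=22
  op4 P1: store L1 := 73 → I/M/I on L1; bus BusRdX; mem=0
  op5 P2: store L0 := 42 → I/I/M on L0; bus BusRdX; mem=0
  op6 P2: load  L0 → I/I/M on L0; bus (none); mem=0
  op7 P0: store L2 := 60 → M/I/I on L2; bus BusRdX Flush; mem=25
  op8 P0: load  L0 → S/I/O on L0; bus BusRd; mem=0
  op9 P1: store L2 := 94 → I/M/I on L2; bus BusRdX Flush; mem=60
  op10 P2: store L2 := 56 → I/I/M on L2; bus BusRdX Flush; mem=94
  op11 P2: load  L1 → I/O/S on L1; bus BusRd; mem=0
  op12 P2: store L2 := 43 → I/I/M on L2; bus (none); mem=94
  op13 P0: load  L1 → S/O/S on L1; bus BusRd; mem=0
  op14 P0: load  L0 → S/I/O on L0; bus (none); mem=0
  op15 P0: load  L1 → S/O/S on L1; bus (none); mem=0
  op16 P0: load  L2 → S/I/O on L2; bus BusRd; mem=94
  op17 P1: store L2 := 52 → I/M/I on L2; bus BusRdX Flush; mem=43
  op18 P2: store L1 := 67 → I/I/M on L1; bus BusUpgr Flush; mem=73
  op19 P2: store L1 := 95 → I/I/M on L1; bus (none); mem=73
  op20 P1: load  L0 → S/S/O on L0; bus BusRd; mem=0
  op21 P0: load  L2 → S/O/I on L2; bus BusRd; mem=43
  op22 P1: load  L0 → S/S/O on L0; bus (none); mem=0
  op23 P1: store L1 := 34 → I/M/I on L1; bus BusRdX Flush; mem=95

invalidations = 3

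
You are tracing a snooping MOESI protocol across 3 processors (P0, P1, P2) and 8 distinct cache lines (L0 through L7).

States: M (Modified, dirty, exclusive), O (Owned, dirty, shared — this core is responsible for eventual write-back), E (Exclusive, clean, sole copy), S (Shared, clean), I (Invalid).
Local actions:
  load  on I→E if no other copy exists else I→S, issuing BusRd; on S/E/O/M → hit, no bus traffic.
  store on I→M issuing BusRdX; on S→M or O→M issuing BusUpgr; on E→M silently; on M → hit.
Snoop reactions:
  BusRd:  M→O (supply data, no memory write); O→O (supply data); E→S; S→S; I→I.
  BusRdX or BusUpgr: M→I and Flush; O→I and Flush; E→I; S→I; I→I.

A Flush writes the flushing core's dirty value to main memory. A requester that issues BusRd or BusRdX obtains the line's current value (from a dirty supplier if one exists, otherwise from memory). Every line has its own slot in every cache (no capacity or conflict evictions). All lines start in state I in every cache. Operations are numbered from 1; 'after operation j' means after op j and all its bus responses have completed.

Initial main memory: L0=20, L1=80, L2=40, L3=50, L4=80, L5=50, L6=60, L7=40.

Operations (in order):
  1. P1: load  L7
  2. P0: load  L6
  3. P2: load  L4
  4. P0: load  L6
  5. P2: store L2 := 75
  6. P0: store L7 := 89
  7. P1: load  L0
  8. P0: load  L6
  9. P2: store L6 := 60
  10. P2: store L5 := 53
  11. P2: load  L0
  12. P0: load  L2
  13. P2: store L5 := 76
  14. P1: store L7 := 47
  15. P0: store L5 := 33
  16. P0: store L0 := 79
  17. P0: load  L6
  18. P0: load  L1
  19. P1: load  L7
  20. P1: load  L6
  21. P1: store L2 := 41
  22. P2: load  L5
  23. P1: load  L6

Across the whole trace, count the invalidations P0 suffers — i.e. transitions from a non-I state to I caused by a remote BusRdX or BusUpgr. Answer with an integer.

invalidations = 3

  op1 P1: load  L7 → I/E/I on L7; bus BusRd; mem=40
  op2 P0: load  L6 → E/I/I on L6; bus BusRd; mem=60
  op3 P2: load  L4 → I/I/E on L4; bus BusRd; mem=80
  op4 P0: load  L6 → E/I/I on L6; bus (none); mem=60
  op5 P2: store L2 := 75 → I/I/M on L2; bus BusRdX; mem=40
  op6 P0: store L7 := 89 → M/I/I on L7; bus BusRdX; mem=40
  op7 P1: load  L0 → I/E/I on L0; bus BusRd; mem=20
  op8 P0: load  L6 → E/I/I on L6; bus (none); mem=60
  op9 P2: store L6 := 60 → I/I/M on L6; bus BusRdX; mem=60
  op10 P2: store L5 := 53 → I/I/M on L5; bus BusRdX; mem=50
  op11 P2: load  L0 → I/S/S on L0; bus BusRd; mem=20
  op12 P0: load  L2 → S/I/O on L2; bus BusRd; mem=40
  op13 P2: store L5 := 76 → I/I/M on L5; bus (none); mem=50
  op14 P1: store L7 := 47 → I/M/I on L7; bus BusRdX Flush; mem=89
  op15 P0: store L5 := 33 → M/I/I on L5; bus BusRdX Flush; mem=76
  op16 P0: store L0 := 79 → M/I/I on L0; bus BusRdX; mem=20
  op17 P0: load  L6 → S/I/O on L6; bus BusRd; mem=60
  op18 P0: load  L1 → E/I/I on L1; bus BusRd; mem=80
  op19 P1: load  L7 → I/M/I on L7; bus (none); mem=89
  op20 P1: load  L6 → S/S/O on L6; bus BusRd; mem=60
  op21 P1: store L2 := 41 → I/M/I on L2; bus BusRdX Flush; mem=75
  op22 P2: load  L5 → O/I/S on L5; bus BusRd; mem=76
  op23 P1: load  L6 → S/S/O on L6; bus (none); mem=60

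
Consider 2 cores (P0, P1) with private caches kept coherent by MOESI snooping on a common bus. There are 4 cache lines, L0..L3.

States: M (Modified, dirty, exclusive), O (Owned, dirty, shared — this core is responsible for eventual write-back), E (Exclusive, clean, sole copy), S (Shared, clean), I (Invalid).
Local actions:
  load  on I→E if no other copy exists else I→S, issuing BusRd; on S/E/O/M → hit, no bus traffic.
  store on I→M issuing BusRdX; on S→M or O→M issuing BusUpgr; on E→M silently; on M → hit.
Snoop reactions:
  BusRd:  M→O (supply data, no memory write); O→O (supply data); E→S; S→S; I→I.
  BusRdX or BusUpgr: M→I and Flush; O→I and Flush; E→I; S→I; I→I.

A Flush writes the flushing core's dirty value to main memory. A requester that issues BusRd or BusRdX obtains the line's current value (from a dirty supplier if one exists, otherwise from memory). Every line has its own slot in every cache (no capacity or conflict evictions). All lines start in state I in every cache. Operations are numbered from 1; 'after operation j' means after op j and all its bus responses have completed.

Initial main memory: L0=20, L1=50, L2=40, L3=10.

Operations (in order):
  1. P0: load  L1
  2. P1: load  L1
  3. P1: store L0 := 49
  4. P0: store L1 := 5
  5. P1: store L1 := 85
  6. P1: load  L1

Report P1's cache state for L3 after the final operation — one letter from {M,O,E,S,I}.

[1] P0: load  L1 | P0:E(50), P1:I | bus: BusRd
[2] P1: load  L1 | P0:S(50), P1:S(50) | bus: BusRd
[3] P1: store L0 := 49 | P0:I, P1:M(49) | bus: BusRdX
[4] P0: store L1 := 5 | P0:M(5), P1:I | bus: BusUpgr
[5] P1: store L1 := 85 | P0:I, P1:M(85) | bus: BusRdX,Flush
[6] P1: load  L1 | P0:I, P1:M(85) | bus: none

state = I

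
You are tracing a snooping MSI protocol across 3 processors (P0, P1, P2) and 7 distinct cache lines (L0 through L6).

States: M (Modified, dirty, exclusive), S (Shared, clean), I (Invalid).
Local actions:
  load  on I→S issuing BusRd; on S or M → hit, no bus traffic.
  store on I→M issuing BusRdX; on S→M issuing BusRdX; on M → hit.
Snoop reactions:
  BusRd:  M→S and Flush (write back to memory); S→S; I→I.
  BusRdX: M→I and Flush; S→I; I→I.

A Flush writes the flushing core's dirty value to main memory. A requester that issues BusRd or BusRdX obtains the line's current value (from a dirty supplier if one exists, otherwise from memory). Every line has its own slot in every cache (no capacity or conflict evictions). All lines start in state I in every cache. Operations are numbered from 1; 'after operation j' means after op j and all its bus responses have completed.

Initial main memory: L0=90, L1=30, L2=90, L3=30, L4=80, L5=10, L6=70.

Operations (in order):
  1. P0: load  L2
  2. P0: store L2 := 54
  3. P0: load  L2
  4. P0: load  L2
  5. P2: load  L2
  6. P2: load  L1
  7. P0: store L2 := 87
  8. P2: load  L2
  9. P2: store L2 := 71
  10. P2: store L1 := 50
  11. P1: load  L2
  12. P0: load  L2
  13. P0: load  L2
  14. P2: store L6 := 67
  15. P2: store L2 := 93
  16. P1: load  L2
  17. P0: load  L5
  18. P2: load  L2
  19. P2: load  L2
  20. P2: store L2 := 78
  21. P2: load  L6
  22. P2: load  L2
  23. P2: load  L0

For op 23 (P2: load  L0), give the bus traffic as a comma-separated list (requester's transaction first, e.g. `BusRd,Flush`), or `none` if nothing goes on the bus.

bus = BusRd

  op1 P0: load  L2 → S/I/I on L2; bus BusRd; mem=90
  op2 P0: store L2 := 54 → M/I/I on L2; bus BusRdX; mem=90
  op3 P0: load  L2 → M/I/I on L2; bus (none); mem=90
  op4 P0: load  L2 → M/I/I on L2; bus (none); mem=90
  op5 P2: load  L2 → S/I/S on L2; bus BusRd Flush; mem=54
  op6 P2: load  L1 → I/I/S on L1; bus BusRd; mem=30
  op7 P0: store L2 := 87 → M/I/I on L2; bus BusRdX; mem=54
  op8 P2: load  L2 → S/I/S on L2; bus BusRd Flush; mem=87
  op9 P2: store L2 := 71 → I/I/M on L2; bus BusRdX; mem=87
  op10 P2: store L1 := 50 → I/I/M on L1; bus BusRdX; mem=30
  op11 P1: load  L2 → I/S/S on L2; bus BusRd Flush; mem=71
  op12 P0: load  L2 → S/S/S on L2; bus BusRd; mem=71
  op13 P0: load  L2 → S/S/S on L2; bus (none); mem=71
  op14 P2: store L6 := 67 → I/I/M on L6; bus BusRdX; mem=70
  op15 P2: store L2 := 93 → I/I/M on L2; bus BusRdX; mem=71
  op16 P1: load  L2 → I/S/S on L2; bus BusRd Flush; mem=93
  op17 P0: load  L5 → S/I/I on L5; bus BusRd; mem=10
  op18 P2: load  L2 → I/S/S on L2; bus (none); mem=93
  op19 P2: load  L2 → I/S/S on L2; bus (none); mem=93
  op20 P2: store L2 := 78 → I/I/M on L2; bus BusRdX; mem=93
  op21 P2: load  L6 → I/I/M on L6; bus (none); mem=70
  op22 P2: load  L2 → I/I/M on L2; bus (none); mem=93
  op23 P2: load  L0 → I/I/S on L0; bus BusRd; mem=90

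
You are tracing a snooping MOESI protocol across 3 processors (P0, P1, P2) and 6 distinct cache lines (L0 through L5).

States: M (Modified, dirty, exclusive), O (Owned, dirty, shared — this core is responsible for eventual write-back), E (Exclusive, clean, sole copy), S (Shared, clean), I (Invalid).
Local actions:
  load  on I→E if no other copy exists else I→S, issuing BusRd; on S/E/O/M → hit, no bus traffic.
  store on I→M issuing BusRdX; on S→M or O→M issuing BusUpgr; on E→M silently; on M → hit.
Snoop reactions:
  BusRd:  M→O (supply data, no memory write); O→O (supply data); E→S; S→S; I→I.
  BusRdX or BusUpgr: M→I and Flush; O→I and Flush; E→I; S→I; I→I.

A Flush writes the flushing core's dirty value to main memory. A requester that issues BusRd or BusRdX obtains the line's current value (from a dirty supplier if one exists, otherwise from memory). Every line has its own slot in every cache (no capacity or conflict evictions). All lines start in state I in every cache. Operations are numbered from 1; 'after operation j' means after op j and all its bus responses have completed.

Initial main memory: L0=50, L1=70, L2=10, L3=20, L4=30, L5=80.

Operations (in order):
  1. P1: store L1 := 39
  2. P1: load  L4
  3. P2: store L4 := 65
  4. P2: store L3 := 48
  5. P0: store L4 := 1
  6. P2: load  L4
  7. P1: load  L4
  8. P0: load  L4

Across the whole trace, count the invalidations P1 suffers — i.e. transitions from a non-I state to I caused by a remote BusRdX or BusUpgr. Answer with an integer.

[1] P1: store L1 := 39 | P0:I, P1:M(39), P2:I | bus: BusRdX
[2] P1: load  L4 | P0:I, P1:E(30), P2:I | bus: BusRd
[3] P2: store L4 := 65 | P0:I, P1:I, P2:M(65) | bus: BusRdX
[4] P2: store L3 := 48 | P0:I, P1:I, P2:M(48) | bus: BusRdX
[5] P0: store L4 := 1 | P0:M(1), P1:I, P2:I | bus: BusRdX,Flush
[6] P2: load  L4 | P0:O(1), P1:I, P2:S(1) | bus: BusRd
[7] P1: load  L4 | P0:O(1), P1:S(1), P2:S(1) | bus: BusRd
[8] P0: load  L4 | P0:O(1), P1:S(1), P2:S(1) | bus: none

invalidations = 1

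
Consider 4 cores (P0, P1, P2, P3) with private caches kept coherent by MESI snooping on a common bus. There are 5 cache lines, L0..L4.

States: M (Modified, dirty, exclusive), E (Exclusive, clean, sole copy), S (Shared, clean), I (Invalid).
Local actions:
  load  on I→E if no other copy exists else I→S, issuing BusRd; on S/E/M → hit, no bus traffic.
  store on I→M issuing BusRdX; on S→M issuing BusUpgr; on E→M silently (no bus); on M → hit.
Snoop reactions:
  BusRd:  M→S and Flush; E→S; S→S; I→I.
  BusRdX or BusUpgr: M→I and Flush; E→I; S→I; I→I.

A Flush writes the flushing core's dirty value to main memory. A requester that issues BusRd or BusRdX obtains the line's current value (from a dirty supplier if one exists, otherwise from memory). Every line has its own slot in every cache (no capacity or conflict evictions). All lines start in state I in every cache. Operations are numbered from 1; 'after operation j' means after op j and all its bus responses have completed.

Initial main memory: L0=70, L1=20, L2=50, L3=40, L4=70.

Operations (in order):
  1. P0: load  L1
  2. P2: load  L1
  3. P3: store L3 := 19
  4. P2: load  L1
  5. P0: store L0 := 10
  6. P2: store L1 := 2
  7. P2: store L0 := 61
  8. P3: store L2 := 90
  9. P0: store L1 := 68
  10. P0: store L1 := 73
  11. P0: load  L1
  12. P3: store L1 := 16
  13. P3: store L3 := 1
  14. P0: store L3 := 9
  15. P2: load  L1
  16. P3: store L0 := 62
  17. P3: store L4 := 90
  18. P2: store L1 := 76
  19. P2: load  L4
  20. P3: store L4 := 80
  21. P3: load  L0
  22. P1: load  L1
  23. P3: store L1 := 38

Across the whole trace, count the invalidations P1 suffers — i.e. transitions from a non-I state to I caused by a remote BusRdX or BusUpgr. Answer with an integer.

invalidations = 1

step 1: P0: load  L1  ⟶  EIII  (L1)  txn=BusRd  M[L1]=20
step 2: P2: load  L1  ⟶  SISI  (L1)  txn=BusRd  M[L1]=20
step 3: P3: store L3 := 19  ⟶  IIIM  (L3)  txn=BusRdX  M[L3]=40
step 4: P2: load  L1  ⟶  SISI  (L1)  txn=∅  M[L1]=20
step 5: P0: store L0 := 10  ⟶  MIII  (L0)  txn=BusRdX  M[L0]=70
step 6: P2: store L1 := 2  ⟶  IIMI  (L1)  txn=BusUpgr  M[L1]=20
step 7: P2: store L0 := 61  ⟶  IIMI  (L0)  txn=BusRdX+Flush  M[L0]=10
step 8: P3: store L2 := 90  ⟶  IIIM  (L2)  txn=BusRdX  M[L2]=50
step 9: P0: store L1 := 68  ⟶  MIII  (L1)  txn=BusRdX+Flush  M[L1]=2
step 10: P0: store L1 := 73  ⟶  MIII  (L1)  txn=∅  M[L1]=2
step 11: P0: load  L1  ⟶  MIII  (L1)  txn=∅  M[L1]=2
step 12: P3: store L1 := 16  ⟶  IIIM  (L1)  txn=BusRdX+Flush  M[L1]=73
step 13: P3: store L3 := 1  ⟶  IIIM  (L3)  txn=∅  M[L3]=40
step 14: P0: store L3 := 9  ⟶  MIII  (L3)  txn=BusRdX+Flush  M[L3]=1
step 15: P2: load  L1  ⟶  IISS  (L1)  txn=BusRd+Flush  M[L1]=16
step 16: P3: store L0 := 62  ⟶  IIIM  (L0)  txn=BusRdX+Flush  M[L0]=61
step 17: P3: store L4 := 90  ⟶  IIIM  (L4)  txn=BusRdX  M[L4]=70
step 18: P2: store L1 := 76  ⟶  IIMI  (L1)  txn=BusUpgr  M[L1]=16
step 19: P2: load  L4  ⟶  IISS  (L4)  txn=BusRd+Flush  M[L4]=90
step 20: P3: store L4 := 80  ⟶  IIIM  (L4)  txn=BusUpgr  M[L4]=90
step 21: P3: load  L0  ⟶  IIIM  (L0)  txn=∅  M[L0]=61
step 22: P1: load  L1  ⟶  ISSI  (L1)  txn=BusRd+Flush  M[L1]=76
step 23: P3: store L1 := 38  ⟶  IIIM  (L1)  txn=BusRdX  M[L1]=76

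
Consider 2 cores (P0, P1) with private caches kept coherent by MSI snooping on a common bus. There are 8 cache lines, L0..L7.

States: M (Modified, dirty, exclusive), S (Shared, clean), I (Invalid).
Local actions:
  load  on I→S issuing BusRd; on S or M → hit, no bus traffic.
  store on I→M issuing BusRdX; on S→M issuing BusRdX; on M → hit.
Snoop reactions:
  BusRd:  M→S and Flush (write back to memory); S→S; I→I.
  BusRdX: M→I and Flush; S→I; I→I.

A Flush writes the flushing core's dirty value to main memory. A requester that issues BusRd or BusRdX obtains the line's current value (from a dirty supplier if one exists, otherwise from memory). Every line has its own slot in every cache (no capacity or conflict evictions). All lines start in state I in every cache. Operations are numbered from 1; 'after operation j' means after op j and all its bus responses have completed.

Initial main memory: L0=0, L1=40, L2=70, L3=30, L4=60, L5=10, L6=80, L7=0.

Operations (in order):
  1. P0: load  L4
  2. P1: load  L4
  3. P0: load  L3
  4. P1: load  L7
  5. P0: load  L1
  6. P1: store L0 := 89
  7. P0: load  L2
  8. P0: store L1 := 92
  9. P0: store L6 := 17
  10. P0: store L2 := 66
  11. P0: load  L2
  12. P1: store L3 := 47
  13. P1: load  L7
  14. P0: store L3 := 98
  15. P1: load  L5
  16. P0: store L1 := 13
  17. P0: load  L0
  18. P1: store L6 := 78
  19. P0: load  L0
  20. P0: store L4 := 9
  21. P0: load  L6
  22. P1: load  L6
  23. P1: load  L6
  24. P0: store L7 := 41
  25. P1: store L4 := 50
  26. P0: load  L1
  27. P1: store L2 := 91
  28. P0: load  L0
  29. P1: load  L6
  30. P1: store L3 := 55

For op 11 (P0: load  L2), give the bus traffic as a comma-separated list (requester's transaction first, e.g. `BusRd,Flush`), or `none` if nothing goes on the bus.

[1] P0: load  L4 | P0:S(60), P1:I | bus: BusRd
[2] P1: load  L4 | P0:S(60), P1:S(60) | bus: BusRd
[3] P0: load  L3 | P0:S(30), P1:I | bus: BusRd
[4] P1: load  L7 | P0:I, P1:S(0) | bus: BusRd
[5] P0: load  L1 | P0:S(40), P1:I | bus: BusRd
[6] P1: store L0 := 89 | P0:I, P1:M(89) | bus: BusRdX
[7] P0: load  L2 | P0:S(70), P1:I | bus: BusRd
[8] P0: store L1 := 92 | P0:M(92), P1:I | bus: BusRdX
[9] P0: store L6 := 17 | P0:M(17), P1:I | bus: BusRdX
[10] P0: store L2 := 66 | P0:M(66), P1:I | bus: BusRdX
[11] P0: load  L2 | P0:M(66), P1:I | bus: none
[12] P1: store L3 := 47 | P0:I, P1:M(47) | bus: BusRdX
[13] P1: load  L7 | P0:I, P1:S(0) | bus: none
[14] P0: store L3 := 98 | P0:M(98), P1:I | bus: BusRdX,Flush
[15] P1: load  L5 | P0:I, P1:S(10) | bus: BusRd
[16] P0: store L1 := 13 | P0:M(13), P1:I | bus: none
[17] P0: load  L0 | P0:S(89), P1:S(89) | bus: BusRd,Flush
[18] P1: store L6 := 78 | P0:I, P1:M(78) | bus: BusRdX,Flush
[19] P0: load  L0 | P0:S(89), P1:S(89) | bus: none
[20] P0: store L4 := 9 | P0:M(9), P1:I | bus: BusRdX
[21] P0: load  L6 | P0:S(78), P1:S(78) | bus: BusRd,Flush
[22] P1: load  L6 | P0:S(78), P1:S(78) | bus: none
[23] P1: load  L6 | P0:S(78), P1:S(78) | bus: none
[24] P0: store L7 := 41 | P0:M(41), P1:I | bus: BusRdX
[25] P1: store L4 := 50 | P0:I, P1:M(50) | bus: BusRdX,Flush
[26] P0: load  L1 | P0:M(13), P1:I | bus: none
[27] P1: store L2 := 91 | P0:I, P1:M(91) | bus: BusRdX,Flush
[28] P0: load  L0 | P0:S(89), P1:S(89) | bus: none
[29] P1: load  L6 | P0:S(78), P1:S(78) | bus: none
[30] P1: store L3 := 55 | P0:I, P1:M(55) | bus: BusRdX,Flush

bus = none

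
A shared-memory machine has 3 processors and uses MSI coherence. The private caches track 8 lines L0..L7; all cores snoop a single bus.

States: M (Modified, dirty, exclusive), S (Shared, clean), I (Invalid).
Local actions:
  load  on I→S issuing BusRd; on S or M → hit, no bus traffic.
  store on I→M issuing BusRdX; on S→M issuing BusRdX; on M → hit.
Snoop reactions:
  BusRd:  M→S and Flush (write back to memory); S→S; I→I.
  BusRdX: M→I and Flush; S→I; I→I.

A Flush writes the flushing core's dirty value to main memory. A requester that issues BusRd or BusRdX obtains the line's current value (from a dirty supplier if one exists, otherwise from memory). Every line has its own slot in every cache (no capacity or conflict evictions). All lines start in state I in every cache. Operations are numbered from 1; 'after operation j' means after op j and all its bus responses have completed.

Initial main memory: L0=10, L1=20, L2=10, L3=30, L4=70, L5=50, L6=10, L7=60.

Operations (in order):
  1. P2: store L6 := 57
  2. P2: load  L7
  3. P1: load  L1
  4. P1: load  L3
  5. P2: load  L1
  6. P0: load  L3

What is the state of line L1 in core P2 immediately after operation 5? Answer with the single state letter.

[1] P2: store L6 := 57 | P0:I, P1:I, P2:M(57) | bus: BusRdX
[2] P2: load  L7 | P0:I, P1:I, P2:S(60) | bus: BusRd
[3] P1: load  L1 | P0:I, P1:S(20), P2:I | bus: BusRd
[4] P1: load  L3 | P0:I, P1:S(30), P2:I | bus: BusRd
[5] P2: load  L1 | P0:I, P1:S(20), P2:S(20) | bus: BusRd
[6] P0: load  L3 | P0:S(30), P1:S(30), P2:I | bus: BusRd

state = S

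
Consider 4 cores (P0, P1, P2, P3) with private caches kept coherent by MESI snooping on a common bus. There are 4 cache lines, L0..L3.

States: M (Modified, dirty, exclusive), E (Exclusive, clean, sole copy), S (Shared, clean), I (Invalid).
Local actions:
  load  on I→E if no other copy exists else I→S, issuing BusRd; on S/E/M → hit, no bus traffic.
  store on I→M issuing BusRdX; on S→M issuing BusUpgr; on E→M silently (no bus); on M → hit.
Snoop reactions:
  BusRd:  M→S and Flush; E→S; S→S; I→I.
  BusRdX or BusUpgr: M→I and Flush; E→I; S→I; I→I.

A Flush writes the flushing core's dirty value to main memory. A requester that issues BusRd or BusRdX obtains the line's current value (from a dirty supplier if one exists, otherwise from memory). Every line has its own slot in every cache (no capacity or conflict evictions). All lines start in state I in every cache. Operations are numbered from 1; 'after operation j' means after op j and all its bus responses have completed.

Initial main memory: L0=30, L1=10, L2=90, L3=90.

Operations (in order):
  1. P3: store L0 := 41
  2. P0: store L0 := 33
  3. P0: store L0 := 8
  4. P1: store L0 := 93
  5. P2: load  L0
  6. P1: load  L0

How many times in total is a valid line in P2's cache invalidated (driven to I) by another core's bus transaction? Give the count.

invalidations = 0

  op1 P3: store L0 := 41 → I/I/I/M on L0; bus BusRdX; mem=30
  op2 P0: store L0 := 33 → M/I/I/I on L0; bus BusRdX Flush; mem=41
  op3 P0: store L0 := 8 → M/I/I/I on L0; bus (none); mem=41
  op4 P1: store L0 := 93 → I/M/I/I on L0; bus BusRdX Flush; mem=8
  op5 P2: load  L0 → I/S/S/I on L0; bus BusRd Flush; mem=93
  op6 P1: load  L0 → I/S/S/I on L0; bus (none); mem=93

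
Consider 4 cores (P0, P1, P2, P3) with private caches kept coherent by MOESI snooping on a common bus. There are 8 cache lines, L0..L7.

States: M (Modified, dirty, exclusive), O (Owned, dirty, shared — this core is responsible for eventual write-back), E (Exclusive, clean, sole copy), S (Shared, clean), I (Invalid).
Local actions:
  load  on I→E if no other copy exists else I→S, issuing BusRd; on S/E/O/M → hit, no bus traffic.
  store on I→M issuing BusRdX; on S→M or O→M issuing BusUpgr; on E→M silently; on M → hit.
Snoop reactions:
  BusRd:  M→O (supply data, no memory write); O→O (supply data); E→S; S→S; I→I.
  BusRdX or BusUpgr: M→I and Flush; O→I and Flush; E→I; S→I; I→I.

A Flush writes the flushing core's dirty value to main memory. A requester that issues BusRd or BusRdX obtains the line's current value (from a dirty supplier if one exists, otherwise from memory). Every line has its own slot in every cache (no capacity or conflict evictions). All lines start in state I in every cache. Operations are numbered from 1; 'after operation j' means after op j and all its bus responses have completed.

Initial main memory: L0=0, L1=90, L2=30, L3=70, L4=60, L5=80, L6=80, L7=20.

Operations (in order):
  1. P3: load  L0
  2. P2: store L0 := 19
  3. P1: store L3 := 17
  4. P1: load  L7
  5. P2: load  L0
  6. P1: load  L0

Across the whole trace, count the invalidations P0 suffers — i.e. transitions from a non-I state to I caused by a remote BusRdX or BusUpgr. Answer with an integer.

invalidations = 0

1. P3: load  L0  bus=[BusRd]  L0: P0=I P1=I P2=I P3=E  mem[L0]=0
2. P2: store L0 := 19  bus=[BusRdX]  L0: P0=I P1=I P2=M P3=I  mem[L0]=0
3. P1: store L3 := 17  bus=[BusRdX]  L3: P0=I P1=M P2=I P3=I  mem[L3]=70
4. P1: load  L7  bus=[BusRd]  L7: P0=I P1=E P2=I P3=I  mem[L7]=20
5. P2: load  L0  bus=[-]  L0: P0=I P1=I P2=M P3=I  mem[L0]=0
6. P1: load  L0  bus=[BusRd]  L0: P0=I P1=S P2=O P3=I  mem[L0]=0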